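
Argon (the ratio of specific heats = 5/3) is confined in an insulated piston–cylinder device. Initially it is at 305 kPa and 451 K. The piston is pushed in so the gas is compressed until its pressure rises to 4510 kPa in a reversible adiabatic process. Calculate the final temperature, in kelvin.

Adiabatic: T₂/T₁ = (P₂/P₁)^((γ−1)/γ).
T₂ = 451 × (4510/305)^(2/5) = 1325 K.

T₂ ≈ 1320 K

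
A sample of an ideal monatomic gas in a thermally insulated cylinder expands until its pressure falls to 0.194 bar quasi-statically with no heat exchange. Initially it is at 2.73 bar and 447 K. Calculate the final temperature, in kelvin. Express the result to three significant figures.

T₂ ≈ 155 K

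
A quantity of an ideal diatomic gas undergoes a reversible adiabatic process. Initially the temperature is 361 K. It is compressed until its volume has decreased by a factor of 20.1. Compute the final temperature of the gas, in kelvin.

For a reversible adiabat TV^(γ−1) is constant, so T₂ = T₁ (V₁/V₂)^(γ−1).
For a diatomic ideal gas γ = 7/5, so γ−1 = 2/5.
T₂ = 361 × 20.1^(2/5) = 1199 K.

T₂ ≈ 1200 K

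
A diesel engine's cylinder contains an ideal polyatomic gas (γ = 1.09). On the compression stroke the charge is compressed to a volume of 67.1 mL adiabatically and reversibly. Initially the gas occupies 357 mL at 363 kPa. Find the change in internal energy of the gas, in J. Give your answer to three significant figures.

ΔU ≈ 234 J

P₂ = P₁(V₁/V₂)^γ = 363×(357/67.1)^(1.09) = 2245 kPa.
For a reversible adiabat, W_by_gas = (P₁V₁ − P₂V₂)/(γ−1).
W_by = (363000×0.000357 − 2.245×10^6×6.71×10^-5) / (0.09) = -233.8 J.
Q = 0 ⇒ ΔU = −W_by = 233.8 J.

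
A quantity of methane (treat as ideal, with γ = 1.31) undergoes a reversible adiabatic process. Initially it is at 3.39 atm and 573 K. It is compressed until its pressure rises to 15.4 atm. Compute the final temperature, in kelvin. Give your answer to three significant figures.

Along an adiabat T P^((1−γ)/γ) is constant, so T₂ = T₁ (P₂/P₁)^((γ−1)/γ).
T₂ = 573 × (15.4/3.39)^(0.237) = 819.8 K.

T₂ ≈ 820 K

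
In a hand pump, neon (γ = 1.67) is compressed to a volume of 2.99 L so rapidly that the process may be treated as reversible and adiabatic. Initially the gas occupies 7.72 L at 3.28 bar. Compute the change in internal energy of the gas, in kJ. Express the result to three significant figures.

P₂ = P₁(V₁/V₂)^γ = 3.28×(7.72/2.99)^(1.67) = 15.99 bar.
For a reversible adiabat, W_by_gas = (P₁V₁ − P₂V₂)/(γ−1).
W_by = (328000×0.00772 − 1.599×10^6×0.00299) / (0.67) = -3356 J.
Q = 0 ⇒ ΔU = −W_by = 3356 J.

ΔU ≈ 3.36 kJ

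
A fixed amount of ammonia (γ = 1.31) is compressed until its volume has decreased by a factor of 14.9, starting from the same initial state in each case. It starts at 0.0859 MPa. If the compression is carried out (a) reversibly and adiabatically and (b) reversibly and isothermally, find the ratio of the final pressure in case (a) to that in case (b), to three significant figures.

Isothermal: P_b = P₁(V₁/V₂) = 0.0859×14.9.
Adiabatic: P_a = P₁(V₁/V₂)^γ = 0.0859×14.9^(1.31).
P_a/P_b = (V₁/V₂)^(γ−1) = 14.9^(0.31) = 2.31.

P_adiabatic / P_isothermal ≈ 2.31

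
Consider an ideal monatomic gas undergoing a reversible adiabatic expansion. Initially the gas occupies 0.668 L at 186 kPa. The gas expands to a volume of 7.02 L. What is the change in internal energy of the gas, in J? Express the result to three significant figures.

γ = 5/3 for a monatomic ideal gas.
P₂ = P₁(V₁/V₂)^γ = 186×(0.668/7.02)^(5/3) = 3.689 kPa.
For a reversible adiabat, W_by_gas = (P₁V₁ − P₂V₂)/(γ−1).
W_by = (186000×0.000668 − 3689×0.00702) / (2/3) = 147.5 J.
Q = 0 ⇒ ΔU = −W_by = -147.5 J.

ΔU ≈ -148 J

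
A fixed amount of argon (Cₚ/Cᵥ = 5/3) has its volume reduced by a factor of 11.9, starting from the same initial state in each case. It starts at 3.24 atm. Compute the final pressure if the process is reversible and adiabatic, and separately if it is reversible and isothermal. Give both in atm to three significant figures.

adiabatic: 201 atm; isothermal: 38.6 atm

Isothermal: P₂ = P₁(V₁/V₂) = 3.24×11.9 = 38.56 atm.
Adiabatic: P₂ = P₁(V₁/V₂)^γ = 3.24×11.9^(5/3) = 201 atm.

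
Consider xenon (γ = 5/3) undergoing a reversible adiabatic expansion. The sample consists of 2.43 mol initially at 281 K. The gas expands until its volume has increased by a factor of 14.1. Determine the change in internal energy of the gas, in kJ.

Adiabatic: T₁V₁^(γ−1) = T₂V₂^(γ−1) ⇒ T₂ = T₁ (V₁/V₂)^(γ−1).
T₂ = 281 × (1/14.1)^(2/3) = 48.15 K.
Q = 0, so ΔU = W_on_gas = nCᵥΔT with Cᵥ = R/(γ−1) = 12.47 J/(mol·K).
ΔU = 2.43 × 12.47 × (48.15 − 281) = -7057 J.

ΔU ≈ -7.06 kJ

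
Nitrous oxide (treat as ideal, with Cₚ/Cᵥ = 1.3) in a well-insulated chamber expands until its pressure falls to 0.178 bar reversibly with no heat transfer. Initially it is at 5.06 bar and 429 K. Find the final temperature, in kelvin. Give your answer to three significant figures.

Along an adiabat T P^((1−γ)/γ) is constant, so T₂ = T₁ (P₂/P₁)^((γ−1)/γ).
T₂ = 429 × (0.178/5.06)^(0.231) = 198.1 K.

T₂ ≈ 198 K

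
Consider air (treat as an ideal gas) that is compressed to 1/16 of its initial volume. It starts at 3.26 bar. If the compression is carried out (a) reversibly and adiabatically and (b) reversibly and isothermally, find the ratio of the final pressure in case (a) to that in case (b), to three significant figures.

P_adiabatic / P_isothermal ≈ 3.03

For a diatomic ideal gas γ = 7/5.
Isothermal: P_b = P₁(V₁/V₂) = 3.26×16.
Adiabatic: P_a = P₁(V₁/V₂)^γ = 3.26×16^(7/5).
P_a/P_b = (V₁/V₂)^(γ−1) = 16^(2/5) = 3.031.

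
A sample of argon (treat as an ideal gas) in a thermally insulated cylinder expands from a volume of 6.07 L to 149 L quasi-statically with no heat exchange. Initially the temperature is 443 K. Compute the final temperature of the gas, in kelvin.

T₂ ≈ 52.4 K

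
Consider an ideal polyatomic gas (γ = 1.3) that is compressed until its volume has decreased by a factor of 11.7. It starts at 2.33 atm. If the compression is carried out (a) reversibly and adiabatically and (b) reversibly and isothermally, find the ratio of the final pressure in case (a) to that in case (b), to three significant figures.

Isothermal: P_b = P₁(V₁/V₂) = 2.33×11.7.
Adiabatic: P_a = P₁(V₁/V₂)^γ = 2.33×11.7^(1.3).
P_a/P_b = (V₁/V₂)^(γ−1) = 11.7^(0.3) = 2.091.

P_adiabatic / P_isothermal ≈ 2.09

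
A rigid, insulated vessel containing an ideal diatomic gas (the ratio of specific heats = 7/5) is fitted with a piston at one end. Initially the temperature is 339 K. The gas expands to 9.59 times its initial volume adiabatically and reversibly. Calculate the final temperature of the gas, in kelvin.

T₂ ≈ 137 K

Adiabatic: T₁V₁^(γ−1) = T₂V₂^(γ−1) ⇒ T₂ = T₁ (V₁/V₂)^(γ−1).
T₂ = 339 × (1/9.59)^(2/5) = 137.2 K.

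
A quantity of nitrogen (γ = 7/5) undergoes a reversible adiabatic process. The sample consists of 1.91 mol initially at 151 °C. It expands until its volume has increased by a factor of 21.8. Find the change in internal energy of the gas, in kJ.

For a reversible adiabat TV^(γ−1) is constant, so T₂ = T₁ (V₁/V₂)^(γ−1).
T₁ = 151 °C = 424.1 K.
T₂ = 424.1 × (1/21.8)^(2/5) = 123.6 K.
Q = 0, so ΔU = W_on_gas = nCᵥΔT with Cᵥ = R/(γ−1) = 20.79 J/(mol·K).
ΔU = 1.91 × 20.79 × (123.6 − 424.1) = -11930 J.

ΔU ≈ -11.9 kJ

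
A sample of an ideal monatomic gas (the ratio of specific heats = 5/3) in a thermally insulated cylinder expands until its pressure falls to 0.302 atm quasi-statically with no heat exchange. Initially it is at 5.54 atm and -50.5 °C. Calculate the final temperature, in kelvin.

T₂ ≈ 69.5 K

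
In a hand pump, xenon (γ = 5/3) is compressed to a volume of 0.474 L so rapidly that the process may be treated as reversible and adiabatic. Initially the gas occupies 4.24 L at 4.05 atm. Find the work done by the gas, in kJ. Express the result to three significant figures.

P₂ = P₁(V₁/V₂)^γ = 4.05×(4.24/0.474)^(5/3) = 156.1 atm.
For a reversible adiabat, W_by_gas = (P₁V₁ − P₂V₂)/(γ−1).
W_by = (410400×0.00424 − 1.582×10^7×0.000474) / (2/3) = -8637 J.

W ≈ -8.64 kJ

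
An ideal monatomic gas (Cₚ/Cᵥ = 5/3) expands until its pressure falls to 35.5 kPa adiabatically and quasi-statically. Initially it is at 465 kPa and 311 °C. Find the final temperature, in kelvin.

T₂ ≈ 209 K

Adiabatic: T₂/T₁ = (P₂/P₁)^((γ−1)/γ).
T₁ = 311 °C = 584.1 K.
T₂ = 584.1 × (35.5/465)^(2/5) = 208.8 K.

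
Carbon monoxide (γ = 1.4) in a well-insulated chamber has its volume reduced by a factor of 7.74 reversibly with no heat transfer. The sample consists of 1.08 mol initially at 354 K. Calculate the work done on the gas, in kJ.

W ≈ 10.1 kJ

For a reversible adiabat TV^(γ−1) is constant, so T₂ = T₁ (V₁/V₂)^(γ−1).
T₂ = 354 × 7.74^(0.4) = 802.6 K.
Q = 0, so ΔU = W_on_gas = nCᵥΔT with Cᵥ = R/(γ−1) = 20.79 J/(mol·K).
ΔU = 1.08 × 20.79 × (802.6 − 354) = 10070 J.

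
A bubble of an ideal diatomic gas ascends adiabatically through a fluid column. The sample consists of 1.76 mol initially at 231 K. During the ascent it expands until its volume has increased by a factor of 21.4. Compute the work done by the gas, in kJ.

Adiabatic: T₁V₁^(γ−1) = T₂V₂^(γ−1) ⇒ T₂ = T₁ (V₁/V₂)^(γ−1).
γ = 7/5 for a diatomic ideal gas, so γ−1 = 2/5.
T₂ = 231 × (1/21.4)^(2/5) = 67.83 K.
Q = 0, so ΔU = W_on_gas = nCᵥΔT with Cᵥ = R/(γ−1) = 20.79 J/(mol·K).
ΔU = 1.76 × 20.79 × (67.83 − 231) = -5969 J.
Work done by the gas = −ΔU = 5969 J.

W ≈ 5.97 kJ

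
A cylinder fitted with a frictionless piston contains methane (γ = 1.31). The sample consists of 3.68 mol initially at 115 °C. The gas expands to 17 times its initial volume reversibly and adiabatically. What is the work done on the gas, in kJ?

Adiabatic: T₁V₁^(γ−1) = T₂V₂^(γ−1) ⇒ T₂ = T₁ (V₁/V₂)^(γ−1).
T₁ = 115 °C = 388.1 K.
T₂ = 388.1 × (1/17)^(0.31) = 161.3 K.
Q = 0, so ΔU = W_on_gas = nCᵥΔT with Cᵥ = R/(γ−1) = 26.82 J/(mol·K).
ΔU = 3.68 × 26.82 × (161.3 − 388.1) = -22390 J.

W ≈ -22.4 kJ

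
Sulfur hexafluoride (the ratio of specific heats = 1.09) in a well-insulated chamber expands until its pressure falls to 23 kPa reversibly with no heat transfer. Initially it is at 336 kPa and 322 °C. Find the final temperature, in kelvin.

T₂ ≈ 477 K

Adiabatic: T₂/T₁ = (P₂/P₁)^((γ−1)/γ).
T₁ = 322 °C = 595.1 K.
T₂ = 595.1 × (23/336)^(0.0826) = 476.9 K.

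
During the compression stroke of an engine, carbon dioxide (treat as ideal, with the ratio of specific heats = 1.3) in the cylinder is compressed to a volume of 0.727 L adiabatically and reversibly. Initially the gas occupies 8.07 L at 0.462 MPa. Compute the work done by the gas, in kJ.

P₂ = P₁(V₁/V₂)^γ = 0.462×(8.07/0.727)^(1.3) = 10.56 MPa.
For a reversible adiabat, W_by_gas = (P₁V₁ − P₂V₂)/(γ−1).
W_by = (462000×0.00807 − 1.056×10^7×0.000727) / (0.3) = -13160 J.

W ≈ -13.2 kJ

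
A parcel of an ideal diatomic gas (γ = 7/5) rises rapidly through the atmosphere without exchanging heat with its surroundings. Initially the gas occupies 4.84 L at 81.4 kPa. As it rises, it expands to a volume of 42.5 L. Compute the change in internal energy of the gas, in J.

ΔU ≈ -572 J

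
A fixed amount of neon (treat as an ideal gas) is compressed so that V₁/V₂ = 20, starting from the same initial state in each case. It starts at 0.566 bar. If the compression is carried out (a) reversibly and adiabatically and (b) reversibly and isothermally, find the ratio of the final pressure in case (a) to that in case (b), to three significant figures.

P_adiabatic / P_isothermal ≈ 7.37

For a monatomic ideal gas γ = 5/3.
Isothermal: P_b = P₁(V₁/V₂) = 0.566×20.
Adiabatic: P_a = P₁(V₁/V₂)^γ = 0.566×20^(5/3).
P_a/P_b = (V₁/V₂)^(γ−1) = 20^(2/3) = 7.368.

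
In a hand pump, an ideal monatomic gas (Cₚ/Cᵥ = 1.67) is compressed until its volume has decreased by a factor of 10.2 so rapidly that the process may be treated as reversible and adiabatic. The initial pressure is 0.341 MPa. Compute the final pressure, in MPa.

Adiabatic: P₁V₁^γ = P₂V₂^γ ⇒ P₂ = P₁ (V₁/V₂)^γ.
P₂ = 0.341 × 10.2^(1.67) = 16.49 MPa.

P₂ ≈ 16.5 MPa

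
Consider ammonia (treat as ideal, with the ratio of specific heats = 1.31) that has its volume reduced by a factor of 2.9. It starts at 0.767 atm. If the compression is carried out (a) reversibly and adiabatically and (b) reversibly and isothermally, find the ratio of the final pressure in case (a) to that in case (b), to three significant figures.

Isothermal: P_b = P₁(V₁/V₂) = 0.767×2.9.
Adiabatic: P_a = P₁(V₁/V₂)^γ = 0.767×2.9^(1.31).
P_a/P_b = (V₁/V₂)^(γ−1) = 2.9^(0.31) = 1.391.

P_adiabatic / P_isothermal ≈ 1.39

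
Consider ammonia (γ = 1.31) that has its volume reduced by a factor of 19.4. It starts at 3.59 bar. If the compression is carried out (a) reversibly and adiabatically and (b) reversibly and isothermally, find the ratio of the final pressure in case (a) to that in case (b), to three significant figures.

P_adiabatic / P_isothermal ≈ 2.51

Isothermal: P_b = P₁(V₁/V₂) = 3.59×19.4.
Adiabatic: P_a = P₁(V₁/V₂)^γ = 3.59×19.4^(1.31).
P_a/P_b = (V₁/V₂)^(γ−1) = 19.4^(0.31) = 2.507.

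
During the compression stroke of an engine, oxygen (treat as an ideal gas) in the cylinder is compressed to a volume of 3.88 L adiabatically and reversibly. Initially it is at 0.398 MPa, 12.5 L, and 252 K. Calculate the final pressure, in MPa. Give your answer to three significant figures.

Since PV^γ is constant along a reversible adiabat, P₂ = P₁ (V₁/V₂)^γ.
γ = 7/5 for a diatomic ideal gas.
P₂ = 0.398 × (12.5/3.88)^(7/5) = 2.047 MPa.

P₂ ≈ 2.05 MPa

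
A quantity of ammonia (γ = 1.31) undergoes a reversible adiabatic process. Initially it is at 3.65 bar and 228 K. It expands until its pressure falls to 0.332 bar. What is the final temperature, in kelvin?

Adiabatic: T₂/T₁ = (P₂/P₁)^((γ−1)/γ).
T₂ = 228 × (0.332/3.65)^(0.237) = 129.3 K.

T₂ ≈ 129 K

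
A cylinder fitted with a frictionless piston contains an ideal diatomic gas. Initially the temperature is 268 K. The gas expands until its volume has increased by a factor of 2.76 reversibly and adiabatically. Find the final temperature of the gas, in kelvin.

T₂ ≈ 179 K

For a reversible adiabat TV^(γ−1) is constant, so T₂ = T₁ (V₁/V₂)^(γ−1).
For a diatomic ideal gas γ = 7/5, so γ−1 = 2/5.
T₂ = 268 × (1/2.76)^(2/5) = 178.6 K.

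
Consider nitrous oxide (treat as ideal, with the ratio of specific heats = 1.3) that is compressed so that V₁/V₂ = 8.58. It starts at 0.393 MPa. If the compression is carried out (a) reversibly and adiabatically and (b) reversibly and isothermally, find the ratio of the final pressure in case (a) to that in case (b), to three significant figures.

P_adiabatic / P_isothermal ≈ 1.91

Isothermal: P_b = P₁(V₁/V₂) = 0.393×8.58.
Adiabatic: P_a = P₁(V₁/V₂)^γ = 0.393×8.58^(1.3).
P_a/P_b = (V₁/V₂)^(γ−1) = 8.58^(0.3) = 1.906.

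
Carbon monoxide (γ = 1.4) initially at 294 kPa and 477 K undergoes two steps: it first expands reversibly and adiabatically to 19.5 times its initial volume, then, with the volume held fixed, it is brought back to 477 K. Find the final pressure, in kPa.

Adiabatic step (PV^γ = const): P₂ = 294×(1/19.5)^(1.4) = 4.595 kPa; T₂ = 477×(1/19.5)^(0.4) = 145.4 K.
Isochoric: P₃ = P₂(T₃/T₂) = 4.595 × (477/145.4) = 15.08 kPa.

P₃ ≈ 15.1 kPa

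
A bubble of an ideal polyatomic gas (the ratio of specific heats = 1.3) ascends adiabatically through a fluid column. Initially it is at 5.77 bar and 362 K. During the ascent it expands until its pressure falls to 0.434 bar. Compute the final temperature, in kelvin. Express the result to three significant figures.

Adiabatic: T₂/T₁ = (P₂/P₁)^((γ−1)/γ).
T₂ = 362 × (0.434/5.77)^(0.231) = 199.2 K.

T₂ ≈ 199 K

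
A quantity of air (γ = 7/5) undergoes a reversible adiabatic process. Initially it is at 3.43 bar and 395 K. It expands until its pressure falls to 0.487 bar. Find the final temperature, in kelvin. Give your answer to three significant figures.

T₂ ≈ 226 K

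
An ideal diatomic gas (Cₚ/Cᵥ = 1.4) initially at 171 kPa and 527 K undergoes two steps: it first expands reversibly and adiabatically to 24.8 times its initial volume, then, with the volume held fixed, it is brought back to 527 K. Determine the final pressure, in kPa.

Adiabatic step (PV^γ = const): P₂ = 171×(1/24.8)^(1.4) = 1.909 kPa; T₂ = 527×(1/24.8)^(0.4) = 145.9 K.
Isochoric: P₃ = P₂(T₃/T₂) = 1.909 × (527/145.9) = 6.895 kPa.

P₃ ≈ 6.90 kPa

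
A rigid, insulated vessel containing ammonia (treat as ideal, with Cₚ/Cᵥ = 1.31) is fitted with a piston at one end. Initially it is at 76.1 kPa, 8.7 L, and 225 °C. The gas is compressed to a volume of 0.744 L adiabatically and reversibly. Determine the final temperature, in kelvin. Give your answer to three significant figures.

Adiabatic: T₁V₁^(γ−1) = T₂V₂^(γ−1) ⇒ T₂ = T₁ (V₁/V₂)^(γ−1).
T₁ = 225 °C = 498.1 K.
T₂ = 498.1 × (8.7/0.744)^(0.31) = 1068 K.

T₂ ≈ 1070 K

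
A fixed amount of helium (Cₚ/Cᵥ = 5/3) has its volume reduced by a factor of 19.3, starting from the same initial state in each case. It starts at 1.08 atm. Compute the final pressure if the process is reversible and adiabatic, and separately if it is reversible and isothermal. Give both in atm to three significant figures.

Isothermal: P₂ = P₁(V₁/V₂) = 1.08×19.3 = 20.84 atm.
Adiabatic: P₂ = P₁(V₁/V₂)^γ = 1.08×19.3^(5/3) = 150 atm.

adiabatic: 150 atm; isothermal: 20.8 atm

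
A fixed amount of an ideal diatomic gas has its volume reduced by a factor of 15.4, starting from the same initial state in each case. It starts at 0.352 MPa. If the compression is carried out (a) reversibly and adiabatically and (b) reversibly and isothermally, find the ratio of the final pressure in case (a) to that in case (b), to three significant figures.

P_adiabatic / P_isothermal ≈ 2.99

For a diatomic ideal gas γ = 7/5.
Isothermal: P_b = P₁(V₁/V₂) = 0.352×15.4.
Adiabatic: P_a = P₁(V₁/V₂)^γ = 0.352×15.4^(7/5).
P_a/P_b = (V₁/V₂)^(γ−1) = 15.4^(2/5) = 2.985.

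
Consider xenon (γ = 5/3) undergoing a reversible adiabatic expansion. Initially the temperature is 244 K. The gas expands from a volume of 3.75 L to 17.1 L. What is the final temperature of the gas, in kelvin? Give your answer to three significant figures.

For a reversible adiabat TV^(γ−1) is constant, so T₂ = T₁ (V₁/V₂)^(γ−1).
T₂ = 244 × (3.75/17.1)^(2/3) = 88.73 K.

T₂ ≈ 88.7 K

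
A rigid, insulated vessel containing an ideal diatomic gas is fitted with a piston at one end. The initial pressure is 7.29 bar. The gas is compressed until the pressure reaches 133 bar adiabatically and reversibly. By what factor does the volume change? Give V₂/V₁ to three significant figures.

From PV^γ = const, V₂/V₁ = (P₁/P₂)^(1/γ).
For a diatomic ideal gas γ = 7/5.
V₂/V₁ = (7.29/133)^(5/7) = 0.1257.

V₂/V₁ ≈ 0.126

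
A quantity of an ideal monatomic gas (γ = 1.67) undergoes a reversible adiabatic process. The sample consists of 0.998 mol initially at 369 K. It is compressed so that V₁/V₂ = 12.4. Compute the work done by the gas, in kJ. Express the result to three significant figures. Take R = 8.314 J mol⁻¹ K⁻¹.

W ≈ -20.1 kJ

For a reversible adiabat TV^(γ−1) is constant, so T₂ = T₁ (V₁/V₂)^(γ−1).
T₂ = 369 × 12.4^(0.67) = 1994 K.
Q = 0, so ΔU = W_on_gas = nCᵥΔT with Cᵥ = R/(γ−1) = 12.41 J/(mol·K).
ΔU = 0.998 × 12.41 × (1994 − 369) = 20120 J.
Work done by the gas = −ΔU = -20120 J.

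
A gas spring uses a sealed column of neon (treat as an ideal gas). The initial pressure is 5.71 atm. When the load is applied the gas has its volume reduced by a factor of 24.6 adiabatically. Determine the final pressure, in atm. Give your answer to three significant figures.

P₂ ≈ 1190 atm

Adiabatic: P₁V₁^γ = P₂V₂^γ ⇒ P₂ = P₁ (V₁/V₂)^γ.
For a monatomic ideal gas γ = 5/3.
P₂ = 5.71 × 24.6^(5/3) = 1188 atm.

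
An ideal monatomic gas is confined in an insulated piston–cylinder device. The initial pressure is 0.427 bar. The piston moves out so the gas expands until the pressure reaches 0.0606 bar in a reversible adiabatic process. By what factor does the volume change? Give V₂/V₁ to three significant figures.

From PV^γ = const, V₂/V₁ = (P₁/P₂)^(1/γ).
For a monatomic ideal gas γ = 5/3.
V₂/V₁ = (0.427/0.0606)^(3/5) = 3.227.

V₂/V₁ ≈ 3.23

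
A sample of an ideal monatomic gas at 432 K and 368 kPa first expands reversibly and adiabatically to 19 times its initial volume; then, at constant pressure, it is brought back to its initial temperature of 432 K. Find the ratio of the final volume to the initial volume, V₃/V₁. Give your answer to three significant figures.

For a monatomic ideal gas γ = 5/3.
Adiabatic step: V₂/V₁ = 19; T₂ = T₁·(1/19)^(2/3) = 60.67 K.
Isobaric step: V₃/V₂ = T₃/T₂ = 432/60.67.
V₃/V₁ = (V₂/V₁)(V₃/V₂) = 19 × (432/60.67) = 135.3.

V₃/V₁ ≈ 135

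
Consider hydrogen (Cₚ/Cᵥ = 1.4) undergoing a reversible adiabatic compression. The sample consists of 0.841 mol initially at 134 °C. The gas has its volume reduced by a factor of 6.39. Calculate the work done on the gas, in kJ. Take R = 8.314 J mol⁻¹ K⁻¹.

For a reversible adiabat TV^(γ−1) is constant, so T₂ = T₁ (V₁/V₂)^(γ−1).
T₁ = 134 °C = 407.1 K.
T₂ = 407.1 × 6.39^(0.4) = 855 K.
Q = 0, so ΔU = W_on_gas = nCᵥΔT with Cᵥ = R/(γ−1) = 20.79 J/(mol·K).
ΔU = 0.841 × 20.79 × (855 − 407.1) = 7828 J.

W ≈ 7.83 kJ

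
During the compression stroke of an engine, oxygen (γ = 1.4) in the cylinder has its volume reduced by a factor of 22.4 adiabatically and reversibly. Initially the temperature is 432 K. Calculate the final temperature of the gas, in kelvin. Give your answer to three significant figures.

T₂ ≈ 1500 K

For a reversible adiabat TV^(γ−1) is constant, so T₂ = T₁ (V₁/V₂)^(γ−1).
T₂ = 432 × 22.4^(0.4) = 1498 K.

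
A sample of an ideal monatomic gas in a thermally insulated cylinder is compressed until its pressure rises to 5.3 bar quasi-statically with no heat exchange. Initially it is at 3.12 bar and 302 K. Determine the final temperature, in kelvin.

Along an adiabat T P^((1−γ)/γ) is constant, so T₂ = T₁ (P₂/P₁)^((γ−1)/γ).
For a monatomic ideal gas γ = 5/3, so (γ−1)/γ = 2/5.
T₂ = 302 × (5.3/3.12)^(2/5) = 373.3 K.

T₂ ≈ 373 K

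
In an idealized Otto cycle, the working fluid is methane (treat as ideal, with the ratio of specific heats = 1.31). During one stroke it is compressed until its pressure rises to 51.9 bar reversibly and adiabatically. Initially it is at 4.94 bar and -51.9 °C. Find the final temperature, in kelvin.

Adiabatic: T₂/T₁ = (P₂/P₁)^((γ−1)/γ).
T₁ = -51.9 °C = 221.2 K.
T₂ = 221.2 × (51.9/4.94)^(0.237) = 386 K.

T₂ ≈ 386 K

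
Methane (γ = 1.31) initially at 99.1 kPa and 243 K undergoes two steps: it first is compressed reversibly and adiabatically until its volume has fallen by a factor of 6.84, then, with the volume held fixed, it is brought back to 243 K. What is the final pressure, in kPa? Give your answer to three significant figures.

P₃ ≈ 678 kPa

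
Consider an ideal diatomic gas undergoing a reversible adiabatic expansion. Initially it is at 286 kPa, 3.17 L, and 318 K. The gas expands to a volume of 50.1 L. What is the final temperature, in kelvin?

T₂ ≈ 105 K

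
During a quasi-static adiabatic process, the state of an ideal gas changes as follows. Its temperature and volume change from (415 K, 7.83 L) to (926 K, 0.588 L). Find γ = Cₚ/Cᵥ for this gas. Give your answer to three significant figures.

TV^(γ−1) = const ⇒ γ − 1 = ln(T₂/T₁) / ln(V₁/V₂).
γ = 1 + ln(926/415) / ln(7.83/0.588) = 1.31.

γ ≈ 1.31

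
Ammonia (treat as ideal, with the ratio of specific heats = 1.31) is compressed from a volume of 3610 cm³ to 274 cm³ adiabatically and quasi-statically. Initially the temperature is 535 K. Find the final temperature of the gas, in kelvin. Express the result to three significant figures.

T₂ ≈ 1190 K

Adiabatic: T₁V₁^(γ−1) = T₂V₂^(γ−1) ⇒ T₂ = T₁ (V₁/V₂)^(γ−1).
T₂ = 535 × (3610/274)^(0.31) = 1190 K.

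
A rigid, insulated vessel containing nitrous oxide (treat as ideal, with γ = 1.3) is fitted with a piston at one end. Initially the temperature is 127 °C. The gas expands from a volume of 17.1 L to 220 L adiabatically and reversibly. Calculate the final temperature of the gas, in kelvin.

T₂ ≈ 186 K

Adiabatic: T₁V₁^(γ−1) = T₂V₂^(γ−1) ⇒ T₂ = T₁ (V₁/V₂)^(γ−1).
T₁ = 127 °C = 400.1 K.
T₂ = 400.1 × (17.1/220)^(0.3) = 185.9 K.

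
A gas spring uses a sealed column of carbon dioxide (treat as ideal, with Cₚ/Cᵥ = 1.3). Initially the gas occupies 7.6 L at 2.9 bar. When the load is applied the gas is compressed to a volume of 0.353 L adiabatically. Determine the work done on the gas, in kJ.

P₂ = P₁(V₁/V₂)^γ = 2.9×(7.6/0.353)^(1.3) = 156.8 bar.
For a reversible adiabat, W_by_gas = (P₁V₁ − P₂V₂)/(γ−1).
W_by = (290000×0.0076 − 1.568×10^7×0.000353) / (0.3) = -11100 J.
W_on_gas = −W_by = 11100 J.

W ≈ 11.1 kJ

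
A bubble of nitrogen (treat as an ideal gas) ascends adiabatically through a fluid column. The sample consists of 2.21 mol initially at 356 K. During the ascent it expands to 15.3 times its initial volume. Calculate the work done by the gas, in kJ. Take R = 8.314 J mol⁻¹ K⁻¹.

W ≈ 10.9 kJ

For a reversible adiabat TV^(γ−1) is constant, so T₂ = T₁ (V₁/V₂)^(γ−1).
γ = 7/5 for a diatomic ideal gas, so γ−1 = 2/5.
T₂ = 356 × (1/15.3)^(2/5) = 119.6 K.
Q = 0, so ΔU = W_on_gas = nCᵥΔT with Cᵥ = R/(γ−1) = 20.79 J/(mol·K).
ΔU = 2.21 × 20.79 × (119.6 − 356) = -10860 J.
Work done by the gas = −ΔU = 10860 J.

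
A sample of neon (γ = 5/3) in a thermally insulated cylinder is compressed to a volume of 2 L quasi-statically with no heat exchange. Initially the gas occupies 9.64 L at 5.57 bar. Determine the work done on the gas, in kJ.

P₂ = P₁(V₁/V₂)^γ = 5.57×(9.64/2)^(5/3) = 76.61 bar.
For a reversible adiabat, W_by_gas = (P₁V₁ − P₂V₂)/(γ−1).
W_by = (557000×0.00964 − 7.661×10^6×0.002) / (2/3) = -14930 J.
W_on_gas = −W_by = 14930 J.

W ≈ 14.9 kJ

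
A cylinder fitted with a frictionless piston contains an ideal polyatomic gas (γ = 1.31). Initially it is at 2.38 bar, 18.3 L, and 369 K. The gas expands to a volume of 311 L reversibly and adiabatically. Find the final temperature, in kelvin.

T₂ ≈ 153 K

For a reversible adiabat TV^(γ−1) is constant, so T₂ = T₁ (V₁/V₂)^(γ−1).
T₂ = 369 × (18.3/311)^(0.31) = 153.3 K.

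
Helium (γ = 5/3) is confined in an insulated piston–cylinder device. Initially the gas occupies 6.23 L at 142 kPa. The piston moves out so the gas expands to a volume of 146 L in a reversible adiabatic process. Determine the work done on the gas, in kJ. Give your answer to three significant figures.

W ≈ -1.16 kJ

P₂ = P₁(V₁/V₂)^γ = 142×(6.23/146)^(5/3) = 0.7399 kPa.
For a reversible adiabat, W_by_gas = (P₁V₁ − P₂V₂)/(γ−1).
W_by = (142000×0.00623 − 739.9×0.146) / (2/3) = 1165 J.
W_on_gas = −W_by = -1165 J.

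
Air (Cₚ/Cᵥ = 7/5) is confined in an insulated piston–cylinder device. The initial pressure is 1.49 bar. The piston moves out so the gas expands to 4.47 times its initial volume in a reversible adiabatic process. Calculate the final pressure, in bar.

P₂ ≈ 0.183 bar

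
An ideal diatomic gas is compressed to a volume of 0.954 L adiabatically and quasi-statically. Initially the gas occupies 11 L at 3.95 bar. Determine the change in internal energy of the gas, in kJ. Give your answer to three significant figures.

γ = 7/5 for a diatomic ideal gas.
P₂ = P₁(V₁/V₂)^γ = 3.95×(11/0.954)^(7/5) = 121.1 bar.
For a reversible adiabat, W_by_gas = (P₁V₁ − P₂V₂)/(γ−1).
W_by = (395000×0.011 − 1.211×10^7×0.000954) / (2/5) = -18020 J.
Q = 0 ⇒ ΔU = −W_by = 18020 J.

ΔU ≈ 18.0 kJ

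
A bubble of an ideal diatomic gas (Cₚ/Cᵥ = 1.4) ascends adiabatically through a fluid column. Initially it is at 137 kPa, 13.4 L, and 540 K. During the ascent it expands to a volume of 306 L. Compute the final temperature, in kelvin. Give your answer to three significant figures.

Adiabatic: T₁V₁^(γ−1) = T₂V₂^(γ−1) ⇒ T₂ = T₁ (V₁/V₂)^(γ−1).
T₂ = 540 × (13.4/306)^(0.4) = 154.5 K.

T₂ ≈ 155 K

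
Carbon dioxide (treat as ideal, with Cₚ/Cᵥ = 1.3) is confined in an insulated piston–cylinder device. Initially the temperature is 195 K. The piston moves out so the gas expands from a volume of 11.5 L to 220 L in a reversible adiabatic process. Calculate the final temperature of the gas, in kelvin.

Adiabatic: T₁V₁^(γ−1) = T₂V₂^(γ−1) ⇒ T₂ = T₁ (V₁/V₂)^(γ−1).
T₂ = 195 × (11.5/220)^(0.3) = 80.45 K.

T₂ ≈ 80.4 K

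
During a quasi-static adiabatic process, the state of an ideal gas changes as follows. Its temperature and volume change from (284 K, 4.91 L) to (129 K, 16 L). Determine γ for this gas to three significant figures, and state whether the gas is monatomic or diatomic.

γ ≈ 1.67; monatomic

TV^(γ−1) = const ⇒ γ − 1 = ln(T₂/T₁) / ln(V₁/V₂).
γ = 1 + ln(129/284) / ln(4.91/16) = 1.668.
γ ≈ 1.67 is close to 5/3, so the gas is monatomic.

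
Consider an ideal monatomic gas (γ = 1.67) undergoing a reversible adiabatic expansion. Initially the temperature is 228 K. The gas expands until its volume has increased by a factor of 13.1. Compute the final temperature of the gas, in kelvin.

For a reversible adiabat TV^(γ−1) is constant, so T₂ = T₁ (V₁/V₂)^(γ−1).
T₂ = 228 × (1/13.1)^(0.67) = 40.68 K.

T₂ ≈ 40.7 K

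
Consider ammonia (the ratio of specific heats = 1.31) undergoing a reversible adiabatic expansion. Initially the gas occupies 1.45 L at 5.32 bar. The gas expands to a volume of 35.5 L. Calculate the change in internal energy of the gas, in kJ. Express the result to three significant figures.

P₂ = P₁(V₁/V₂)^γ = 5.32×(1.45/35.5)^(1.31) = 0.08063 bar.
For a reversible adiabat, W_by_gas = (P₁V₁ − P₂V₂)/(γ−1).
W_by = (532000×0.00145 − 8063×0.0355) / (0.31) = 1565 J.
Q = 0 ⇒ ΔU = −W_by = -1565 J.

ΔU ≈ -1.57 kJ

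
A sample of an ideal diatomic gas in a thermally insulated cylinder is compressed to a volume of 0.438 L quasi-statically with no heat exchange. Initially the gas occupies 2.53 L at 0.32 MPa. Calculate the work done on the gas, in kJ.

γ = 7/5 for a diatomic ideal gas.
P₂ = P₁(V₁/V₂)^γ = 0.32×(2.53/0.438)^(7/5) = 3.728 MPa.
For a reversible adiabat, W_by_gas = (P₁V₁ − P₂V₂)/(γ−1).
W_by = (320000×0.00253 − 3.728×10^6×0.000438) / (2/5) = -2058 J.
W_on_gas = −W_by = 2058 J.

W ≈ 2.06 kJ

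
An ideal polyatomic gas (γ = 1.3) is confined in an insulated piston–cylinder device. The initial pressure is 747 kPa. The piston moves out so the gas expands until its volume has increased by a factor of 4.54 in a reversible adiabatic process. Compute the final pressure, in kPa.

Adiabatic: P₁V₁^γ = P₂V₂^γ ⇒ P₂ = P₁ (V₁/V₂)^γ.
P₂ = 747 × (1/4.54)^(1.3) = 104.5 kPa.

P₂ ≈ 105 kPa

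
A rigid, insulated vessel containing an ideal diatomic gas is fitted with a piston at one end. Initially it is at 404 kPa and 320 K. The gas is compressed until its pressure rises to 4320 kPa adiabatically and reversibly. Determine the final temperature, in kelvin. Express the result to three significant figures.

T₂ ≈ 630 K

Adiabatic: T₂/T₁ = (P₂/P₁)^((γ−1)/γ).
For a diatomic ideal gas γ = 7/5, so (γ−1)/γ = 2/7.
T₂ = 320 × (4320/404)^(2/7) = 629.8 K.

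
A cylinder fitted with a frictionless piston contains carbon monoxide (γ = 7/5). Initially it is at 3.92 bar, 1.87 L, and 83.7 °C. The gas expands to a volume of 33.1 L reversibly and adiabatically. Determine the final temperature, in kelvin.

Adiabatic: T₁V₁^(γ−1) = T₂V₂^(γ−1) ⇒ T₂ = T₁ (V₁/V₂)^(γ−1).
T₁ = 83.7 °C = 356.8 K.
T₂ = 356.8 × (1.87/33.1)^(2/5) = 113.1 K.

T₂ ≈ 113 K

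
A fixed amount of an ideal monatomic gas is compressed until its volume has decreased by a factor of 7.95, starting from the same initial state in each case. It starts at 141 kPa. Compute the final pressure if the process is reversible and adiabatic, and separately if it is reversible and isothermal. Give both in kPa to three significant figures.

For a monatomic ideal gas γ = 5/3.
Isothermal: P₂ = P₁(V₁/V₂) = 141×7.95 = 1121 kPa.
Adiabatic: P₂ = P₁(V₁/V₂)^γ = 141×7.95^(5/3) = 4465 kPa.

adiabatic: 4470 kPa; isothermal: 1120 kPa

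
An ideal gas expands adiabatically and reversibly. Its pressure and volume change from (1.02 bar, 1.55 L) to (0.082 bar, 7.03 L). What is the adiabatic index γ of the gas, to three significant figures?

γ ≈ 1.67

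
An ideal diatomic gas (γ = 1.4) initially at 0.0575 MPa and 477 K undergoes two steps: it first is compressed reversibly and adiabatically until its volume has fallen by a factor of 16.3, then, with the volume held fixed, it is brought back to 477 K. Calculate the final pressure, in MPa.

Adiabatic step (PV^γ = const): P₂ = 0.0575×16.3^(1.4) = 2.862 MPa; T₂ = 477×16.3^(0.4) = 1457 K.
Isochoric: P₃ = P₂(T₃/T₂) = 2.862 × (477/1457) = 0.9373 MPa.

P₃ ≈ 0.937 MPa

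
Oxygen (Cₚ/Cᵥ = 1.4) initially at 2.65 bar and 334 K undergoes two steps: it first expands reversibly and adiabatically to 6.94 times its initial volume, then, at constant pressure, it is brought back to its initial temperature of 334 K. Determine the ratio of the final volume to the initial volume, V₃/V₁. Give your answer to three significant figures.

V₃/V₁ ≈ 15.1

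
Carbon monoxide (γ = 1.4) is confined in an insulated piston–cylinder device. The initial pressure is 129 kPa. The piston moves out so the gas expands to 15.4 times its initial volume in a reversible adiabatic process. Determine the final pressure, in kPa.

P₂ ≈ 2.81 kPa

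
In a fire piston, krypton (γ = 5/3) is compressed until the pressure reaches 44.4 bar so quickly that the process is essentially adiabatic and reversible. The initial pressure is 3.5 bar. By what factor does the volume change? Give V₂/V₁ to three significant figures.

From PV^γ = const, V₂/V₁ = (P₁/P₂)^(1/γ).
V₂/V₁ = (3.5/44.4)^(3/5) = 0.2178.

V₂/V₁ ≈ 0.218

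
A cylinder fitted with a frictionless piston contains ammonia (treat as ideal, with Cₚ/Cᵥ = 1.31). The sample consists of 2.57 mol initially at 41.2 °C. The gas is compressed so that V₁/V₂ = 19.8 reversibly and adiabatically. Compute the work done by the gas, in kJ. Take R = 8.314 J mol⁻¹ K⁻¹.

W ≈ -33.0 kJ

For a reversible adiabat TV^(γ−1) is constant, so T₂ = T₁ (V₁/V₂)^(γ−1).
T₁ = 41.2 °C = 314.3 K.
T₂ = 314.3 × 19.8^(0.31) = 793.2 K.
Q = 0, so ΔU = W_on_gas = nCᵥΔT with Cᵥ = R/(γ−1) = 26.82 J/(mol·K).
ΔU = 2.57 × 26.82 × (793.2 − 314.3) = 33000 J.
Work done by the gas = −ΔU = -33000 J.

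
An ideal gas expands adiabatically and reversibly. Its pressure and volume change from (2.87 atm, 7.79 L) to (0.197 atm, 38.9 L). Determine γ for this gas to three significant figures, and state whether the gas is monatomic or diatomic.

PV^γ = const ⇒ γ = ln(P₂/P₁) / ln(V₁/V₂).
γ = ln(0.197/2.87) / ln(7.79/38.9) = 1.666.
γ ≈ 1.67 is close to 5/3, so the gas is monatomic.

γ ≈ 1.67; monatomic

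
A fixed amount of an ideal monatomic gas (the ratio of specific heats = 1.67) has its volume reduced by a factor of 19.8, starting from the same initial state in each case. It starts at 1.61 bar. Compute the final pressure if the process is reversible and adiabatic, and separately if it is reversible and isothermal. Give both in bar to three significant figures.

adiabatic: 236 bar; isothermal: 31.9 bar

Isothermal: P₂ = P₁(V₁/V₂) = 1.61×19.8 = 31.88 bar.
Adiabatic: P₂ = P₁(V₁/V₂)^γ = 1.61×19.8^(1.67) = 235.6 bar.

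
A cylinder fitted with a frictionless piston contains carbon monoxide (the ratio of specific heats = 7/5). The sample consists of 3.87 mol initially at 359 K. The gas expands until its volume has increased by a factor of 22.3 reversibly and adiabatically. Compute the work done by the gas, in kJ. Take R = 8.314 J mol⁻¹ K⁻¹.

For a reversible adiabat TV^(γ−1) is constant, so T₂ = T₁ (V₁/V₂)^(γ−1).
T₂ = 359 × (1/22.3)^(2/5) = 103.7 K.
Q = 0, so ΔU = W_on_gas = nCᵥΔT with Cᵥ = R/(γ−1) = 20.79 J/(mol·K).
ΔU = 3.87 × 20.79 × (103.7 − 359) = -20540 J.
Work done by the gas = −ΔU = 20540 J.

W ≈ 20.5 kJ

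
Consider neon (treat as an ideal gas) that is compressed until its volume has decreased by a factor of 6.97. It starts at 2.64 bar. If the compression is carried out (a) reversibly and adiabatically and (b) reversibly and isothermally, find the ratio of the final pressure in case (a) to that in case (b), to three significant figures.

For a monatomic ideal gas γ = 5/3.
Isothermal: P_b = P₁(V₁/V₂) = 2.64×6.97.
Adiabatic: P_a = P₁(V₁/V₂)^γ = 2.64×6.97^(5/3).
P_a/P_b = (V₁/V₂)^(γ−1) = 6.97^(2/3) = 3.649.

P_adiabatic / P_isothermal ≈ 3.65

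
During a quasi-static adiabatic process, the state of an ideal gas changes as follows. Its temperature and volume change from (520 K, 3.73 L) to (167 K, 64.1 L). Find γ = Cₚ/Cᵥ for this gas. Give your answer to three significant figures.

TV^(γ−1) = const ⇒ γ − 1 = ln(T₂/T₁) / ln(V₁/V₂).
γ = 1 + ln(167/520) / ln(3.73/64.1) = 1.399.

γ ≈ 1.40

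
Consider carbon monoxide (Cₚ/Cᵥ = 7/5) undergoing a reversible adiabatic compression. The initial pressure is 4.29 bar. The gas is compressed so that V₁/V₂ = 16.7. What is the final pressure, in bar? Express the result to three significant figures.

Since PV^γ is constant along a reversible adiabat, P₂ = P₁ (V₁/V₂)^γ.
P₂ = 4.29 × 16.7^(7/5) = 220.9 bar.

P₂ ≈ 221 bar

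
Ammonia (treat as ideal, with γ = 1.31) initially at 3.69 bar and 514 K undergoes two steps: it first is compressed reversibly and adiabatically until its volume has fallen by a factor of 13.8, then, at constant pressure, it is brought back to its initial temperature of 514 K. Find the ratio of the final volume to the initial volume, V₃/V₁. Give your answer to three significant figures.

Adiabatic step: V₂/V₁ = 0.07246; T₂ = T₁·13.8^(0.31) = 1160 K.
Isobaric step: V₃/V₂ = T₃/T₂ = 514/1160.
V₃/V₁ = (V₂/V₁)(V₃/V₂) = 0.07246 × (514/1160) = 0.03212.

V₃/V₁ ≈ 0.0321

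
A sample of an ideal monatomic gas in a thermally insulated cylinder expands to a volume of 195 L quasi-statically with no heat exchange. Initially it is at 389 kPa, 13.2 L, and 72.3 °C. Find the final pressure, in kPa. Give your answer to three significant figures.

P₂ ≈ 4.37 kPa

Since PV^γ is constant along a reversible adiabat, P₂ = P₁ (V₁/V₂)^γ.
γ = 5/3 for a monatomic ideal gas.
P₂ = 389 × (13.2/195)^(5/3) = 4.374 kPa.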